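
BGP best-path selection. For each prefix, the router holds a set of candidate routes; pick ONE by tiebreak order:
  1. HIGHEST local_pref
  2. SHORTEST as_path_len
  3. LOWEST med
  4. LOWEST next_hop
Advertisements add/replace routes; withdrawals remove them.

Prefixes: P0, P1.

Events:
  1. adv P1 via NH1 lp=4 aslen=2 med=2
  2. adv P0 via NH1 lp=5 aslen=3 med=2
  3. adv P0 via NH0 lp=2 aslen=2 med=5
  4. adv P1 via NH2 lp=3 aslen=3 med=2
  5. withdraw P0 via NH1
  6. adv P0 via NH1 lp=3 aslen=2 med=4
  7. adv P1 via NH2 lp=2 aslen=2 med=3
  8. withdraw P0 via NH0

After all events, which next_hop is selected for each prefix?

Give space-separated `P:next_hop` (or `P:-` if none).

Answer: P0:NH1 P1:NH1

Derivation:
Op 1: best P0=- P1=NH1
Op 2: best P0=NH1 P1=NH1
Op 3: best P0=NH1 P1=NH1
Op 4: best P0=NH1 P1=NH1
Op 5: best P0=NH0 P1=NH1
Op 6: best P0=NH1 P1=NH1
Op 7: best P0=NH1 P1=NH1
Op 8: best P0=NH1 P1=NH1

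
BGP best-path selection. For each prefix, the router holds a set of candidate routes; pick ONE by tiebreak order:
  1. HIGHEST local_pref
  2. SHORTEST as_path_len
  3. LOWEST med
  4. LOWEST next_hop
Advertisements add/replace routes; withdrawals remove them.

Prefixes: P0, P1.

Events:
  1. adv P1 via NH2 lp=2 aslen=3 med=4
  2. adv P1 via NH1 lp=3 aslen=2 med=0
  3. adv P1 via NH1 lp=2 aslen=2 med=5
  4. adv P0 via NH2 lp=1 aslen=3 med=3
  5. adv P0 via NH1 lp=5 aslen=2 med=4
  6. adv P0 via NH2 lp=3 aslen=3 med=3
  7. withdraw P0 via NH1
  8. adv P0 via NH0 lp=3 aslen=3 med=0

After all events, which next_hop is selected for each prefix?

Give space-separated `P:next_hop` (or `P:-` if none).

Op 1: best P0=- P1=NH2
Op 2: best P0=- P1=NH1
Op 3: best P0=- P1=NH1
Op 4: best P0=NH2 P1=NH1
Op 5: best P0=NH1 P1=NH1
Op 6: best P0=NH1 P1=NH1
Op 7: best P0=NH2 P1=NH1
Op 8: best P0=NH0 P1=NH1

Answer: P0:NH0 P1:NH1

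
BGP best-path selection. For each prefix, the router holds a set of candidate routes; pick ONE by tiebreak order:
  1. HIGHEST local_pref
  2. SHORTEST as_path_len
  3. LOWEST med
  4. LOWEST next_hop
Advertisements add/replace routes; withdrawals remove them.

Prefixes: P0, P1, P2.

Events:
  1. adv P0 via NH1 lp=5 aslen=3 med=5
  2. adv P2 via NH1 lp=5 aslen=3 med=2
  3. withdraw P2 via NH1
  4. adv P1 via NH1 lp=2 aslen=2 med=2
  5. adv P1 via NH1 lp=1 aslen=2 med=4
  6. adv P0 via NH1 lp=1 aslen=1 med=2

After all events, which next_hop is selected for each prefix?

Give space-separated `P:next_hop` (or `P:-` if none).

Answer: P0:NH1 P1:NH1 P2:-

Derivation:
Op 1: best P0=NH1 P1=- P2=-
Op 2: best P0=NH1 P1=- P2=NH1
Op 3: best P0=NH1 P1=- P2=-
Op 4: best P0=NH1 P1=NH1 P2=-
Op 5: best P0=NH1 P1=NH1 P2=-
Op 6: best P0=NH1 P1=NH1 P2=-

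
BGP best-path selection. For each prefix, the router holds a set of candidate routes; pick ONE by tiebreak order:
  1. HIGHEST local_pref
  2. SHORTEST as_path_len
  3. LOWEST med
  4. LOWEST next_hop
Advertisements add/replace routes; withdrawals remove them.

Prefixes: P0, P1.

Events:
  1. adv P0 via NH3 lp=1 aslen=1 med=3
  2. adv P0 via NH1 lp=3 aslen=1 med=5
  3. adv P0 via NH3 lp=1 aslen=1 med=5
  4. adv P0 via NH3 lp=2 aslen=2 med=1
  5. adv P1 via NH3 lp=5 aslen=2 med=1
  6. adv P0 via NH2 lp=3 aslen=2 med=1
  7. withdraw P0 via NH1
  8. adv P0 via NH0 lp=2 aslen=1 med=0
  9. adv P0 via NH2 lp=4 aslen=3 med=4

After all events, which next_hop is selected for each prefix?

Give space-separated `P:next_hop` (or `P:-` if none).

Answer: P0:NH2 P1:NH3

Derivation:
Op 1: best P0=NH3 P1=-
Op 2: best P0=NH1 P1=-
Op 3: best P0=NH1 P1=-
Op 4: best P0=NH1 P1=-
Op 5: best P0=NH1 P1=NH3
Op 6: best P0=NH1 P1=NH3
Op 7: best P0=NH2 P1=NH3
Op 8: best P0=NH2 P1=NH3
Op 9: best P0=NH2 P1=NH3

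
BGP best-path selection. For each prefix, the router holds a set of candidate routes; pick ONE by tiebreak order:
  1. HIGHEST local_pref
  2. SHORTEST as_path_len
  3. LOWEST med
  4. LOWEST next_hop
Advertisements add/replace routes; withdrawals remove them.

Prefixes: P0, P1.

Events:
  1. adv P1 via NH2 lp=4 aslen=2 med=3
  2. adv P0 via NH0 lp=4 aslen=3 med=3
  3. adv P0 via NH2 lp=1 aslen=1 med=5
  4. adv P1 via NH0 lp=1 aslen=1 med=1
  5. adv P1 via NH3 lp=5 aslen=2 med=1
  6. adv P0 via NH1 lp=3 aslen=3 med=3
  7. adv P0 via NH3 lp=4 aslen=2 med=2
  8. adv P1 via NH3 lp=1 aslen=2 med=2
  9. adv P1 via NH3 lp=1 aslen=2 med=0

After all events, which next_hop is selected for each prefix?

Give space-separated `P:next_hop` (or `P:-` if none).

Answer: P0:NH3 P1:NH2

Derivation:
Op 1: best P0=- P1=NH2
Op 2: best P0=NH0 P1=NH2
Op 3: best P0=NH0 P1=NH2
Op 4: best P0=NH0 P1=NH2
Op 5: best P0=NH0 P1=NH3
Op 6: best P0=NH0 P1=NH3
Op 7: best P0=NH3 P1=NH3
Op 8: best P0=NH3 P1=NH2
Op 9: best P0=NH3 P1=NH2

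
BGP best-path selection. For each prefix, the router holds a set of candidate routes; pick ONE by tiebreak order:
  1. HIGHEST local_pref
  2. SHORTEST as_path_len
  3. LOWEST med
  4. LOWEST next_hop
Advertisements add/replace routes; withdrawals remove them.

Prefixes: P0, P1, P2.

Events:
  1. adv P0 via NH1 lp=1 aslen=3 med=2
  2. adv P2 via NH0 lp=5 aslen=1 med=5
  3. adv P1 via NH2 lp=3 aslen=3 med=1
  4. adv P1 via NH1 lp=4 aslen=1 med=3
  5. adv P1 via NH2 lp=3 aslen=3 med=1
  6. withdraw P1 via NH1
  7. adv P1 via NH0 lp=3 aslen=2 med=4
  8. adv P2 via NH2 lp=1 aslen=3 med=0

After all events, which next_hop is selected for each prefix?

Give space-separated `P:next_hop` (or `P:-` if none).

Op 1: best P0=NH1 P1=- P2=-
Op 2: best P0=NH1 P1=- P2=NH0
Op 3: best P0=NH1 P1=NH2 P2=NH0
Op 4: best P0=NH1 P1=NH1 P2=NH0
Op 5: best P0=NH1 P1=NH1 P2=NH0
Op 6: best P0=NH1 P1=NH2 P2=NH0
Op 7: best P0=NH1 P1=NH0 P2=NH0
Op 8: best P0=NH1 P1=NH0 P2=NH0

Answer: P0:NH1 P1:NH0 P2:NH0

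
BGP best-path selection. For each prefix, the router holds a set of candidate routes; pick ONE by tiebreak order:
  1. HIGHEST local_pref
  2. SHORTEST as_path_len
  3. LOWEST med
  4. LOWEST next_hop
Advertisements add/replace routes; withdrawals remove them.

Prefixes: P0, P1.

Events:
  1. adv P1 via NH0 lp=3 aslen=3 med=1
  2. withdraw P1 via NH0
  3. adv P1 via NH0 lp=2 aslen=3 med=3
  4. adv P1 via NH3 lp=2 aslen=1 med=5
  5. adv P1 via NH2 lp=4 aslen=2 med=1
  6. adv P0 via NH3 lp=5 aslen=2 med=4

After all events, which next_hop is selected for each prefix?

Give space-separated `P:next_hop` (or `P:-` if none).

Answer: P0:NH3 P1:NH2

Derivation:
Op 1: best P0=- P1=NH0
Op 2: best P0=- P1=-
Op 3: best P0=- P1=NH0
Op 4: best P0=- P1=NH3
Op 5: best P0=- P1=NH2
Op 6: best P0=NH3 P1=NH2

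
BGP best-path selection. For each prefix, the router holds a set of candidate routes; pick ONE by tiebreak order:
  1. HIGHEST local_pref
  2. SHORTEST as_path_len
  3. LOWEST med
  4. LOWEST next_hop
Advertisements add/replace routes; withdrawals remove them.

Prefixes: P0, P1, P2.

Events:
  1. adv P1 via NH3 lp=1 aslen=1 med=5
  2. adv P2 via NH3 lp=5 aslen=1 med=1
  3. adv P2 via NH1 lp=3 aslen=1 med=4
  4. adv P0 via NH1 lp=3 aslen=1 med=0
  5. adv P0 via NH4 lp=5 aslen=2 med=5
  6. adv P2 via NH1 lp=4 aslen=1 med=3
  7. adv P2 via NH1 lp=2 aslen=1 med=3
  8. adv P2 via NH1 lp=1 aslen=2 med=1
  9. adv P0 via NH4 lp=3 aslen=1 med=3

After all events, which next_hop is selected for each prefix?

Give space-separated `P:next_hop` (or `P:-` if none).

Answer: P0:NH1 P1:NH3 P2:NH3

Derivation:
Op 1: best P0=- P1=NH3 P2=-
Op 2: best P0=- P1=NH3 P2=NH3
Op 3: best P0=- P1=NH3 P2=NH3
Op 4: best P0=NH1 P1=NH3 P2=NH3
Op 5: best P0=NH4 P1=NH3 P2=NH3
Op 6: best P0=NH4 P1=NH3 P2=NH3
Op 7: best P0=NH4 P1=NH3 P2=NH3
Op 8: best P0=NH4 P1=NH3 P2=NH3
Op 9: best P0=NH1 P1=NH3 P2=NH3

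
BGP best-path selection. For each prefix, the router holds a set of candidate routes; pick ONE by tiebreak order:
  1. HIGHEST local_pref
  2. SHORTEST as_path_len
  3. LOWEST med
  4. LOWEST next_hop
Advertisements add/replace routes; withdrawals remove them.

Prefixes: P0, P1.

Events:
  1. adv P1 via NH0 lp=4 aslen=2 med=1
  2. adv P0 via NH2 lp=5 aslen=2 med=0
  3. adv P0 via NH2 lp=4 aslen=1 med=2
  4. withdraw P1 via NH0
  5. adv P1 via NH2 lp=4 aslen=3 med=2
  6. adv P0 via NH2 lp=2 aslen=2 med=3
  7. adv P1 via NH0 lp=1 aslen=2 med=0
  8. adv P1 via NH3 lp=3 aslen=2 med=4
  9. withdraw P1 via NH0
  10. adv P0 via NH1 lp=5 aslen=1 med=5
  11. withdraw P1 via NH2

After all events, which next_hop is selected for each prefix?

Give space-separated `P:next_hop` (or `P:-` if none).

Op 1: best P0=- P1=NH0
Op 2: best P0=NH2 P1=NH0
Op 3: best P0=NH2 P1=NH0
Op 4: best P0=NH2 P1=-
Op 5: best P0=NH2 P1=NH2
Op 6: best P0=NH2 P1=NH2
Op 7: best P0=NH2 P1=NH2
Op 8: best P0=NH2 P1=NH2
Op 9: best P0=NH2 P1=NH2
Op 10: best P0=NH1 P1=NH2
Op 11: best P0=NH1 P1=NH3

Answer: P0:NH1 P1:NH3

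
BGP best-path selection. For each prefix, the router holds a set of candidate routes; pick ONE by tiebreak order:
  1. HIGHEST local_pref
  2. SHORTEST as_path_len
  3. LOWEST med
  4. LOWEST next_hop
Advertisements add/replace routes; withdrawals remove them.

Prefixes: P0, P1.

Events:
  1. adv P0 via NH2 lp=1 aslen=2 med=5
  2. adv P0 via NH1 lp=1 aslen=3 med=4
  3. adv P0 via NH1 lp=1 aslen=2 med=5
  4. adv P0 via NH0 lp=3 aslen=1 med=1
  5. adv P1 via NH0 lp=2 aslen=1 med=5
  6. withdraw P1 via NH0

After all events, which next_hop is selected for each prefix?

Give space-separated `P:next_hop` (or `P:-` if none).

Op 1: best P0=NH2 P1=-
Op 2: best P0=NH2 P1=-
Op 3: best P0=NH1 P1=-
Op 4: best P0=NH0 P1=-
Op 5: best P0=NH0 P1=NH0
Op 6: best P0=NH0 P1=-

Answer: P0:NH0 P1:-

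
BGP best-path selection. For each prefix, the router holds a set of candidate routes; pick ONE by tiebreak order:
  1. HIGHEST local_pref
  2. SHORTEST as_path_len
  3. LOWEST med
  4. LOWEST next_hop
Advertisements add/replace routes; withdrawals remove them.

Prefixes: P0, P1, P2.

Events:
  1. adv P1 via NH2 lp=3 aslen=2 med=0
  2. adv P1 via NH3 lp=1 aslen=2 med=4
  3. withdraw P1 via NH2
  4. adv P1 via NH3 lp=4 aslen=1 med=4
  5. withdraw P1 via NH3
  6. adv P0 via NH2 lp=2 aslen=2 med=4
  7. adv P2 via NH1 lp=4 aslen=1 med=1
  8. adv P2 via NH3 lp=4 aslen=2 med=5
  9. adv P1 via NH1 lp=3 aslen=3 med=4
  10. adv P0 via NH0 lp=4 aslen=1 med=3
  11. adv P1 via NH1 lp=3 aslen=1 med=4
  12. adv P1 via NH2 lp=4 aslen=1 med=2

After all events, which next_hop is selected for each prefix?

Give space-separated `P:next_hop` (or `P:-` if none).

Op 1: best P0=- P1=NH2 P2=-
Op 2: best P0=- P1=NH2 P2=-
Op 3: best P0=- P1=NH3 P2=-
Op 4: best P0=- P1=NH3 P2=-
Op 5: best P0=- P1=- P2=-
Op 6: best P0=NH2 P1=- P2=-
Op 7: best P0=NH2 P1=- P2=NH1
Op 8: best P0=NH2 P1=- P2=NH1
Op 9: best P0=NH2 P1=NH1 P2=NH1
Op 10: best P0=NH0 P1=NH1 P2=NH1
Op 11: best P0=NH0 P1=NH1 P2=NH1
Op 12: best P0=NH0 P1=NH2 P2=NH1

Answer: P0:NH0 P1:NH2 P2:NH1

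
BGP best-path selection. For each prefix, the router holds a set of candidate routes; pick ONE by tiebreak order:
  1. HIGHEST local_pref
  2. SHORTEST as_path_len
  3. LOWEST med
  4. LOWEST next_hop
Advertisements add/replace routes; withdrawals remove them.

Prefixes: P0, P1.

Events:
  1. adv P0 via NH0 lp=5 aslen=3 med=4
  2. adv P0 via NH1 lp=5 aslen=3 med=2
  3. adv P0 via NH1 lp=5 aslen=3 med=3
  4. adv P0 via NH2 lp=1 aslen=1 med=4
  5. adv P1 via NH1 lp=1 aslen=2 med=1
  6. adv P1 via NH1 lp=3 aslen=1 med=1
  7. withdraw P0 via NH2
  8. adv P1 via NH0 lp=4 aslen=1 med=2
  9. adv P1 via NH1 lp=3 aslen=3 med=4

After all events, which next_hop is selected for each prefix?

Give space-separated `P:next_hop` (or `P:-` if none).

Answer: P0:NH1 P1:NH0

Derivation:
Op 1: best P0=NH0 P1=-
Op 2: best P0=NH1 P1=-
Op 3: best P0=NH1 P1=-
Op 4: best P0=NH1 P1=-
Op 5: best P0=NH1 P1=NH1
Op 6: best P0=NH1 P1=NH1
Op 7: best P0=NH1 P1=NH1
Op 8: best P0=NH1 P1=NH0
Op 9: best P0=NH1 P1=NH0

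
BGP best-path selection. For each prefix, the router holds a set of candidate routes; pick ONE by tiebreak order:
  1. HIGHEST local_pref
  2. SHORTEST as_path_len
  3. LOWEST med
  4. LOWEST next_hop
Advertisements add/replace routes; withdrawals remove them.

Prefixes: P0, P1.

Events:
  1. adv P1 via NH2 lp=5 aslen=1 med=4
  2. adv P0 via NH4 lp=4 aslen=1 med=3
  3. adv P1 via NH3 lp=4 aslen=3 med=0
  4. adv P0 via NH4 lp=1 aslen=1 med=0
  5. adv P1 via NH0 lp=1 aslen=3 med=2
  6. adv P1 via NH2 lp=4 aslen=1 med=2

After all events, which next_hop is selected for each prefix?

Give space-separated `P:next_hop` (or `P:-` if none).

Op 1: best P0=- P1=NH2
Op 2: best P0=NH4 P1=NH2
Op 3: best P0=NH4 P1=NH2
Op 4: best P0=NH4 P1=NH2
Op 5: best P0=NH4 P1=NH2
Op 6: best P0=NH4 P1=NH2

Answer: P0:NH4 P1:NH2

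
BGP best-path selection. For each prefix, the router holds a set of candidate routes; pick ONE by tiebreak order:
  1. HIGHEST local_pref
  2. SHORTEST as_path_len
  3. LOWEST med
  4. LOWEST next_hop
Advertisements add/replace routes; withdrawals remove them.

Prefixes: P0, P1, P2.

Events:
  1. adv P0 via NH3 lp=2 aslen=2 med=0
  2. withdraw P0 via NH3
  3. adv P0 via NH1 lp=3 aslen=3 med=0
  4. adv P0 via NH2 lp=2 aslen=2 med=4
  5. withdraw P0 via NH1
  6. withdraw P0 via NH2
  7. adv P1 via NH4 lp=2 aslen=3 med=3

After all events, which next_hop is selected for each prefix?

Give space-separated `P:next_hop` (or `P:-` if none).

Answer: P0:- P1:NH4 P2:-

Derivation:
Op 1: best P0=NH3 P1=- P2=-
Op 2: best P0=- P1=- P2=-
Op 3: best P0=NH1 P1=- P2=-
Op 4: best P0=NH1 P1=- P2=-
Op 5: best P0=NH2 P1=- P2=-
Op 6: best P0=- P1=- P2=-
Op 7: best P0=- P1=NH4 P2=-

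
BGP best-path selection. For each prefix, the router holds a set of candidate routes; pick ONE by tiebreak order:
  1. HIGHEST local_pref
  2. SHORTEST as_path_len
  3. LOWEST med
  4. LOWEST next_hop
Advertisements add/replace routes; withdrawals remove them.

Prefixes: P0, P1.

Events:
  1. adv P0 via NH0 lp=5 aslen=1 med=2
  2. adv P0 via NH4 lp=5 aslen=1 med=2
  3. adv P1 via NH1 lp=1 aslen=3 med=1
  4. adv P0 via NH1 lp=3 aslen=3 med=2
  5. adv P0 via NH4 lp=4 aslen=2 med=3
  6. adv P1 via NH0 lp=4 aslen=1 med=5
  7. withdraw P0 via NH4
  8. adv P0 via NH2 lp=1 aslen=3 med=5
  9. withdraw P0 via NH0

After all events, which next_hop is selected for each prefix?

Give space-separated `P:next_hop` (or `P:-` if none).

Op 1: best P0=NH0 P1=-
Op 2: best P0=NH0 P1=-
Op 3: best P0=NH0 P1=NH1
Op 4: best P0=NH0 P1=NH1
Op 5: best P0=NH0 P1=NH1
Op 6: best P0=NH0 P1=NH0
Op 7: best P0=NH0 P1=NH0
Op 8: best P0=NH0 P1=NH0
Op 9: best P0=NH1 P1=NH0

Answer: P0:NH1 P1:NH0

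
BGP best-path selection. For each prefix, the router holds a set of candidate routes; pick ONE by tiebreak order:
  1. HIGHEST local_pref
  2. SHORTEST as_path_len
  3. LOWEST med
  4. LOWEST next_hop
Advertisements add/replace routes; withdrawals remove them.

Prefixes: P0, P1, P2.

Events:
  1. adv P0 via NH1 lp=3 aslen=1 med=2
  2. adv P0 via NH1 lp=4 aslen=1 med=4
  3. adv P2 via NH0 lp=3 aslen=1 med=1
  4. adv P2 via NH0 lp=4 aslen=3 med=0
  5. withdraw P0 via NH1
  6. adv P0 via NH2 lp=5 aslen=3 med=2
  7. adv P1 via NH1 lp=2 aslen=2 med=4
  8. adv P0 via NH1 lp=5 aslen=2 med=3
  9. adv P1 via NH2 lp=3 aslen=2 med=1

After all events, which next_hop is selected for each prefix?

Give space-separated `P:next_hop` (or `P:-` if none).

Answer: P0:NH1 P1:NH2 P2:NH0

Derivation:
Op 1: best P0=NH1 P1=- P2=-
Op 2: best P0=NH1 P1=- P2=-
Op 3: best P0=NH1 P1=- P2=NH0
Op 4: best P0=NH1 P1=- P2=NH0
Op 5: best P0=- P1=- P2=NH0
Op 6: best P0=NH2 P1=- P2=NH0
Op 7: best P0=NH2 P1=NH1 P2=NH0
Op 8: best P0=NH1 P1=NH1 P2=NH0
Op 9: best P0=NH1 P1=NH2 P2=NH0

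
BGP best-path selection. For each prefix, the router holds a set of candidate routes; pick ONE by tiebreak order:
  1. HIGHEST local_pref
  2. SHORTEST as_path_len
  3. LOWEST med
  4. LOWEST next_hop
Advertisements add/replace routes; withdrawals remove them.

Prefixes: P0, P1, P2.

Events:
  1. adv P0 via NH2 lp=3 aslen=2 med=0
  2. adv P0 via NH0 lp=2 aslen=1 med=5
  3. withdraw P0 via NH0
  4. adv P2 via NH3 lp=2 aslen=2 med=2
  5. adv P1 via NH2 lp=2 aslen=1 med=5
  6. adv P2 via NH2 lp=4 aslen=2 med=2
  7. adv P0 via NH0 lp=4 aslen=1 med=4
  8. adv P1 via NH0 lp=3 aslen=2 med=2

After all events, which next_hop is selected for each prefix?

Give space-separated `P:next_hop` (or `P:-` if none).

Op 1: best P0=NH2 P1=- P2=-
Op 2: best P0=NH2 P1=- P2=-
Op 3: best P0=NH2 P1=- P2=-
Op 4: best P0=NH2 P1=- P2=NH3
Op 5: best P0=NH2 P1=NH2 P2=NH3
Op 6: best P0=NH2 P1=NH2 P2=NH2
Op 7: best P0=NH0 P1=NH2 P2=NH2
Op 8: best P0=NH0 P1=NH0 P2=NH2

Answer: P0:NH0 P1:NH0 P2:NH2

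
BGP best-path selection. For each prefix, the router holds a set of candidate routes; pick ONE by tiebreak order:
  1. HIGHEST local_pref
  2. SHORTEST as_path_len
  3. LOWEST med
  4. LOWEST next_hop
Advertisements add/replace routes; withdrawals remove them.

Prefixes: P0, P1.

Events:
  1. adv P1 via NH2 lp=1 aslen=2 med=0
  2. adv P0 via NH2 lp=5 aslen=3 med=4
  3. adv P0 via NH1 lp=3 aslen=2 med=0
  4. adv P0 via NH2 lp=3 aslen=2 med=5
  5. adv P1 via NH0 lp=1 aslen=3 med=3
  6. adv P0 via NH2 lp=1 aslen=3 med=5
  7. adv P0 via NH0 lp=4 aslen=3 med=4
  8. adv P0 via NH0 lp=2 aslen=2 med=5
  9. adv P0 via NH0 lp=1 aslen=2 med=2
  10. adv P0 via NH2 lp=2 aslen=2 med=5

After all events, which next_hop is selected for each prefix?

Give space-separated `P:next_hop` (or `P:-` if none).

Answer: P0:NH1 P1:NH2

Derivation:
Op 1: best P0=- P1=NH2
Op 2: best P0=NH2 P1=NH2
Op 3: best P0=NH2 P1=NH2
Op 4: best P0=NH1 P1=NH2
Op 5: best P0=NH1 P1=NH2
Op 6: best P0=NH1 P1=NH2
Op 7: best P0=NH0 P1=NH2
Op 8: best P0=NH1 P1=NH2
Op 9: best P0=NH1 P1=NH2
Op 10: best P0=NH1 P1=NH2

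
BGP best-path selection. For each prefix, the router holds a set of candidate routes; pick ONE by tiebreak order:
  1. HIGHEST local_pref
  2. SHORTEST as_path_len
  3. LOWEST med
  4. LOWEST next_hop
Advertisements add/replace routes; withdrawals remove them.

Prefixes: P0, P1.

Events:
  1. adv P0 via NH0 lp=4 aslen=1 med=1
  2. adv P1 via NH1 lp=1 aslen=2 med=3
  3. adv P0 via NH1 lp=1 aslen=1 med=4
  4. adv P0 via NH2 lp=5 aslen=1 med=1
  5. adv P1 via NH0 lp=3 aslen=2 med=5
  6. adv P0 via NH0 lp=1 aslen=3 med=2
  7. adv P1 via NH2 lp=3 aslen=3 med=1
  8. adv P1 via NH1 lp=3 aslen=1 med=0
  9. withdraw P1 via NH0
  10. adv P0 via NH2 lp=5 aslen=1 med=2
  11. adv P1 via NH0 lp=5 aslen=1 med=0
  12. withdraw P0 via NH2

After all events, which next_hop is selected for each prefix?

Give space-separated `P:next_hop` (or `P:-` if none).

Answer: P0:NH1 P1:NH0

Derivation:
Op 1: best P0=NH0 P1=-
Op 2: best P0=NH0 P1=NH1
Op 3: best P0=NH0 P1=NH1
Op 4: best P0=NH2 P1=NH1
Op 5: best P0=NH2 P1=NH0
Op 6: best P0=NH2 P1=NH0
Op 7: best P0=NH2 P1=NH0
Op 8: best P0=NH2 P1=NH1
Op 9: best P0=NH2 P1=NH1
Op 10: best P0=NH2 P1=NH1
Op 11: best P0=NH2 P1=NH0
Op 12: best P0=NH1 P1=NH0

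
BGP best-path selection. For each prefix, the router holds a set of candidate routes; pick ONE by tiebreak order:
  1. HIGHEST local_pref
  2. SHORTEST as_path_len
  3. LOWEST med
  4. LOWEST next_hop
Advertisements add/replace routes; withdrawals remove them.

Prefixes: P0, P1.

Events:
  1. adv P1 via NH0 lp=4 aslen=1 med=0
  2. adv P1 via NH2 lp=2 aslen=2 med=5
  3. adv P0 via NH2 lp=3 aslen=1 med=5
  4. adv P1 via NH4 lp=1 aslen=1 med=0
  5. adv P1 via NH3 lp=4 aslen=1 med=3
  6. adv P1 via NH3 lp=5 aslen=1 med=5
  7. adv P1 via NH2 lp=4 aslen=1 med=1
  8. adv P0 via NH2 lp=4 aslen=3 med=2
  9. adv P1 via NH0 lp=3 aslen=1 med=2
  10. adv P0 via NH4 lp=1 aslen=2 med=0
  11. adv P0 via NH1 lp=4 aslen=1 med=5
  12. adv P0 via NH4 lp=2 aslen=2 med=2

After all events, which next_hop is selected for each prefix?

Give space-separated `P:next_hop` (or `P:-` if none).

Op 1: best P0=- P1=NH0
Op 2: best P0=- P1=NH0
Op 3: best P0=NH2 P1=NH0
Op 4: best P0=NH2 P1=NH0
Op 5: best P0=NH2 P1=NH0
Op 6: best P0=NH2 P1=NH3
Op 7: best P0=NH2 P1=NH3
Op 8: best P0=NH2 P1=NH3
Op 9: best P0=NH2 P1=NH3
Op 10: best P0=NH2 P1=NH3
Op 11: best P0=NH1 P1=NH3
Op 12: best P0=NH1 P1=NH3

Answer: P0:NH1 P1:NH3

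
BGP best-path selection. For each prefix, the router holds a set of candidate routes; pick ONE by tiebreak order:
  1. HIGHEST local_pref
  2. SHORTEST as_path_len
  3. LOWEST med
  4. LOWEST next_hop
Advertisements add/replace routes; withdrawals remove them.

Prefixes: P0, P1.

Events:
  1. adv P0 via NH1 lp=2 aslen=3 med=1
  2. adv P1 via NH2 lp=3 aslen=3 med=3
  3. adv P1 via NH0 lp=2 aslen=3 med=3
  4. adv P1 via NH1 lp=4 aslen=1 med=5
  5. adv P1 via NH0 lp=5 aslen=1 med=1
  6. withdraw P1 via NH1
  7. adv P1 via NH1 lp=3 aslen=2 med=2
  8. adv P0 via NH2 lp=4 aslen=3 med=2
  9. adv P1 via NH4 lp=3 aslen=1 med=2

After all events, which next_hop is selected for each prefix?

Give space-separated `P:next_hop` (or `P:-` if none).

Op 1: best P0=NH1 P1=-
Op 2: best P0=NH1 P1=NH2
Op 3: best P0=NH1 P1=NH2
Op 4: best P0=NH1 P1=NH1
Op 5: best P0=NH1 P1=NH0
Op 6: best P0=NH1 P1=NH0
Op 7: best P0=NH1 P1=NH0
Op 8: best P0=NH2 P1=NH0
Op 9: best P0=NH2 P1=NH0

Answer: P0:NH2 P1:NH0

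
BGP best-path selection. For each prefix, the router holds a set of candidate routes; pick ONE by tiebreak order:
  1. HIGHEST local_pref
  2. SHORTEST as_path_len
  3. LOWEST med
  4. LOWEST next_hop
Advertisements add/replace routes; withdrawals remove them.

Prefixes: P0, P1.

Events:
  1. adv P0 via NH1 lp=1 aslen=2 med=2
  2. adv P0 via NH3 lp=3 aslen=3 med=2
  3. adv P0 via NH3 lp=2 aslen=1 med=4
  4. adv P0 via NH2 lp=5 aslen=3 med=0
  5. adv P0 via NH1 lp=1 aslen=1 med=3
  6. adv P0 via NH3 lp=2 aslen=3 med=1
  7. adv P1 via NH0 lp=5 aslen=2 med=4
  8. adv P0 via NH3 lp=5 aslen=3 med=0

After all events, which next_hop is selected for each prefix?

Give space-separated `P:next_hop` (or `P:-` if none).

Answer: P0:NH2 P1:NH0

Derivation:
Op 1: best P0=NH1 P1=-
Op 2: best P0=NH3 P1=-
Op 3: best P0=NH3 P1=-
Op 4: best P0=NH2 P1=-
Op 5: best P0=NH2 P1=-
Op 6: best P0=NH2 P1=-
Op 7: best P0=NH2 P1=NH0
Op 8: best P0=NH2 P1=NH0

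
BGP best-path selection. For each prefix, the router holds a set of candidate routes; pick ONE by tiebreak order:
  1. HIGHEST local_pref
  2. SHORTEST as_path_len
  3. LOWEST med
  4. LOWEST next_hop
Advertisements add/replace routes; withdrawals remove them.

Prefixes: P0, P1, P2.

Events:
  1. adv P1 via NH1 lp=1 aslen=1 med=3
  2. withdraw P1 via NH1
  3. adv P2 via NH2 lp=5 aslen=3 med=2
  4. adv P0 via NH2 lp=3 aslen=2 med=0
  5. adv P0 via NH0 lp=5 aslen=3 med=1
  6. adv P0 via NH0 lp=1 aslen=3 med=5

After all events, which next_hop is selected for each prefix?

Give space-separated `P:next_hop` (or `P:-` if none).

Op 1: best P0=- P1=NH1 P2=-
Op 2: best P0=- P1=- P2=-
Op 3: best P0=- P1=- P2=NH2
Op 4: best P0=NH2 P1=- P2=NH2
Op 5: best P0=NH0 P1=- P2=NH2
Op 6: best P0=NH2 P1=- P2=NH2

Answer: P0:NH2 P1:- P2:NH2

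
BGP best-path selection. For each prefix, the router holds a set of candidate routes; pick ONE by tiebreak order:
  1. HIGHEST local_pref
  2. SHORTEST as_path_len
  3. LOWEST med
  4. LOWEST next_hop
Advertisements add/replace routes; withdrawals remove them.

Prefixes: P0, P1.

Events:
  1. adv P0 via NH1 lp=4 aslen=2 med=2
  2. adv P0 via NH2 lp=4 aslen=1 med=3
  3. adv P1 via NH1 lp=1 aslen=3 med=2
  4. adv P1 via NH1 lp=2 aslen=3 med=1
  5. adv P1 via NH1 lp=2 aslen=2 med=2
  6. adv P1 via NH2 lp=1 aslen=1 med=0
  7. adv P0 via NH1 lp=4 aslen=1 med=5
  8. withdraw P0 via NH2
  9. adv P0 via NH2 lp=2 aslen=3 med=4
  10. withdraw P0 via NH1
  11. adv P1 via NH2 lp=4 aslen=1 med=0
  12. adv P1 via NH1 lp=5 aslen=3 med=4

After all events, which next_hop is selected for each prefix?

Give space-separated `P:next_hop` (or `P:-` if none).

Op 1: best P0=NH1 P1=-
Op 2: best P0=NH2 P1=-
Op 3: best P0=NH2 P1=NH1
Op 4: best P0=NH2 P1=NH1
Op 5: best P0=NH2 P1=NH1
Op 6: best P0=NH2 P1=NH1
Op 7: best P0=NH2 P1=NH1
Op 8: best P0=NH1 P1=NH1
Op 9: best P0=NH1 P1=NH1
Op 10: best P0=NH2 P1=NH1
Op 11: best P0=NH2 P1=NH2
Op 12: best P0=NH2 P1=NH1

Answer: P0:NH2 P1:NH1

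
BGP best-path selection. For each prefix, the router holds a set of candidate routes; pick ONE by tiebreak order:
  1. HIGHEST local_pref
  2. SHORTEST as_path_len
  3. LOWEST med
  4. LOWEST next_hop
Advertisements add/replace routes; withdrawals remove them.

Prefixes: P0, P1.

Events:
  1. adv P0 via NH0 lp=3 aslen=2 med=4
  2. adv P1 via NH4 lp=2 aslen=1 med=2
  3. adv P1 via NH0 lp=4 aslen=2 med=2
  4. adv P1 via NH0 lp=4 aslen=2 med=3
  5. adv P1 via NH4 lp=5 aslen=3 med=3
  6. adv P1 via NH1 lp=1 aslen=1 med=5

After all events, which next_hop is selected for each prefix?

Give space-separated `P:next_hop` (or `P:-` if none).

Answer: P0:NH0 P1:NH4

Derivation:
Op 1: best P0=NH0 P1=-
Op 2: best P0=NH0 P1=NH4
Op 3: best P0=NH0 P1=NH0
Op 4: best P0=NH0 P1=NH0
Op 5: best P0=NH0 P1=NH4
Op 6: best P0=NH0 P1=NH4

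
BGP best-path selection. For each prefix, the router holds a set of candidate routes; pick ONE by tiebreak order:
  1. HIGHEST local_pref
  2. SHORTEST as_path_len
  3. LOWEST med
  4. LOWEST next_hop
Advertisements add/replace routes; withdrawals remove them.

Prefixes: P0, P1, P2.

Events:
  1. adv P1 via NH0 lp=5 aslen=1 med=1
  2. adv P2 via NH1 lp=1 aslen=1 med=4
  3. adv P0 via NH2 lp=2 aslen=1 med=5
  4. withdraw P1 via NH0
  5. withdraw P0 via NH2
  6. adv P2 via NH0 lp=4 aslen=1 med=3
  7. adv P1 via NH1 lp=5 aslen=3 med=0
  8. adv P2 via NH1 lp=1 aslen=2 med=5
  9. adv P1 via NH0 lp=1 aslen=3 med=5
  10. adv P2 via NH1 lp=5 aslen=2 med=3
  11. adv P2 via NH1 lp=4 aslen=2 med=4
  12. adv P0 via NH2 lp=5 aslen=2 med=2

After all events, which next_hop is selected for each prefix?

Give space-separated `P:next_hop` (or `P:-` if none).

Answer: P0:NH2 P1:NH1 P2:NH0

Derivation:
Op 1: best P0=- P1=NH0 P2=-
Op 2: best P0=- P1=NH0 P2=NH1
Op 3: best P0=NH2 P1=NH0 P2=NH1
Op 4: best P0=NH2 P1=- P2=NH1
Op 5: best P0=- P1=- P2=NH1
Op 6: best P0=- P1=- P2=NH0
Op 7: best P0=- P1=NH1 P2=NH0
Op 8: best P0=- P1=NH1 P2=NH0
Op 9: best P0=- P1=NH1 P2=NH0
Op 10: best P0=- P1=NH1 P2=NH1
Op 11: best P0=- P1=NH1 P2=NH0
Op 12: best P0=NH2 P1=NH1 P2=NH0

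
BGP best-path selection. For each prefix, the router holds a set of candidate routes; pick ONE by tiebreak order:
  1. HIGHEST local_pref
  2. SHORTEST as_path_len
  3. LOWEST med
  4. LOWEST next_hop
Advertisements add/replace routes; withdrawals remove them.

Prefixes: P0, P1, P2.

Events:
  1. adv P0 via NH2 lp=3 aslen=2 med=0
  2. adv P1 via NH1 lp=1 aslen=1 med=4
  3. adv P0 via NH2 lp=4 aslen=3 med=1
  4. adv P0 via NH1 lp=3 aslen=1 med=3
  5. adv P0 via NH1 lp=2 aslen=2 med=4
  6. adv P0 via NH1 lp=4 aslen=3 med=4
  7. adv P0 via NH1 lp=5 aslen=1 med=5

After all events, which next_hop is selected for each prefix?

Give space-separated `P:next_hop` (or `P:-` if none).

Op 1: best P0=NH2 P1=- P2=-
Op 2: best P0=NH2 P1=NH1 P2=-
Op 3: best P0=NH2 P1=NH1 P2=-
Op 4: best P0=NH2 P1=NH1 P2=-
Op 5: best P0=NH2 P1=NH1 P2=-
Op 6: best P0=NH2 P1=NH1 P2=-
Op 7: best P0=NH1 P1=NH1 P2=-

Answer: P0:NH1 P1:NH1 P2:-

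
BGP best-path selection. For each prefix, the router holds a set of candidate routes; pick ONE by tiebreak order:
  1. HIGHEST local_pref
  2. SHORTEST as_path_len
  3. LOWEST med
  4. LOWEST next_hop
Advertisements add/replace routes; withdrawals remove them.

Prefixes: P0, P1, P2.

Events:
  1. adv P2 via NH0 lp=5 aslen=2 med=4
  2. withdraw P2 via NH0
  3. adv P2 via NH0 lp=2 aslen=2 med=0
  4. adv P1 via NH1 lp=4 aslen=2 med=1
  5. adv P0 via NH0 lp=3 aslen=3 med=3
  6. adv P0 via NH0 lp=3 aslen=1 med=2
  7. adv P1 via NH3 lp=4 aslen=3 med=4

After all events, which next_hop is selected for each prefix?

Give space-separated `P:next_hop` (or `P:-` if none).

Answer: P0:NH0 P1:NH1 P2:NH0

Derivation:
Op 1: best P0=- P1=- P2=NH0
Op 2: best P0=- P1=- P2=-
Op 3: best P0=- P1=- P2=NH0
Op 4: best P0=- P1=NH1 P2=NH0
Op 5: best P0=NH0 P1=NH1 P2=NH0
Op 6: best P0=NH0 P1=NH1 P2=NH0
Op 7: best P0=NH0 P1=NH1 P2=NH0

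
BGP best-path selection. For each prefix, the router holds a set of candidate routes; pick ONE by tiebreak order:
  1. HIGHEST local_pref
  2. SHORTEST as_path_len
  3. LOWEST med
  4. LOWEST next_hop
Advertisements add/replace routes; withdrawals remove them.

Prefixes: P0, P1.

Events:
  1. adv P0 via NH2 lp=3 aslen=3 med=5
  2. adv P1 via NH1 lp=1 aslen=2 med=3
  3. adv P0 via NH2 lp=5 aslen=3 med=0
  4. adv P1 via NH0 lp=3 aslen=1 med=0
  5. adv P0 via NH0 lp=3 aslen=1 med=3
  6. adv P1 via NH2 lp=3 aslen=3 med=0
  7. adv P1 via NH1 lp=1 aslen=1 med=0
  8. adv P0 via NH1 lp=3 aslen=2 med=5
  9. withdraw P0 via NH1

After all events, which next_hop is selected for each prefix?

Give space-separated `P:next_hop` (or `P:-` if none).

Answer: P0:NH2 P1:NH0

Derivation:
Op 1: best P0=NH2 P1=-
Op 2: best P0=NH2 P1=NH1
Op 3: best P0=NH2 P1=NH1
Op 4: best P0=NH2 P1=NH0
Op 5: best P0=NH2 P1=NH0
Op 6: best P0=NH2 P1=NH0
Op 7: best P0=NH2 P1=NH0
Op 8: best P0=NH2 P1=NH0
Op 9: best P0=NH2 P1=NH0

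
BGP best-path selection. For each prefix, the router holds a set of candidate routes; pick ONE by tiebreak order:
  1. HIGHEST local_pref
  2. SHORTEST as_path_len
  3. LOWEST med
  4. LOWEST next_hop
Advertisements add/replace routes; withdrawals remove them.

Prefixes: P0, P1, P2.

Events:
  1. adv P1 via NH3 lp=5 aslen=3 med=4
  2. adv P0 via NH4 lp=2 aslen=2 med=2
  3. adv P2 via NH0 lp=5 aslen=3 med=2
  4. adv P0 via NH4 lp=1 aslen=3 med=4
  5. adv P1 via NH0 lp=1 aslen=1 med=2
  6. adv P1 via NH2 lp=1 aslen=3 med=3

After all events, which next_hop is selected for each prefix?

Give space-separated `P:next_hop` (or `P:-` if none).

Answer: P0:NH4 P1:NH3 P2:NH0

Derivation:
Op 1: best P0=- P1=NH3 P2=-
Op 2: best P0=NH4 P1=NH3 P2=-
Op 3: best P0=NH4 P1=NH3 P2=NH0
Op 4: best P0=NH4 P1=NH3 P2=NH0
Op 5: best P0=NH4 P1=NH3 P2=NH0
Op 6: best P0=NH4 P1=NH3 P2=NH0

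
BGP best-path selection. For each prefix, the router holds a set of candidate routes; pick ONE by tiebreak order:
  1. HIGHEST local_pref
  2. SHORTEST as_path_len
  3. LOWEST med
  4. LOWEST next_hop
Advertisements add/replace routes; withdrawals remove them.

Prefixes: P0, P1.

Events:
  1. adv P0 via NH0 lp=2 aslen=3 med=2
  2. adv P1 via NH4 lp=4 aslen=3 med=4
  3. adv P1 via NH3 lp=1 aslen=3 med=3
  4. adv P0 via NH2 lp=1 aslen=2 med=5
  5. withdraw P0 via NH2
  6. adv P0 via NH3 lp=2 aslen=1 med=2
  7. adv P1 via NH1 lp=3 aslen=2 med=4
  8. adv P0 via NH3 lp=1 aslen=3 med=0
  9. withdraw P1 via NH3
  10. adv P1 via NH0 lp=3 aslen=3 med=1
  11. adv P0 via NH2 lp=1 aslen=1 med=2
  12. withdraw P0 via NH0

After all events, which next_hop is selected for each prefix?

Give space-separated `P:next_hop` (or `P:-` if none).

Answer: P0:NH2 P1:NH4

Derivation:
Op 1: best P0=NH0 P1=-
Op 2: best P0=NH0 P1=NH4
Op 3: best P0=NH0 P1=NH4
Op 4: best P0=NH0 P1=NH4
Op 5: best P0=NH0 P1=NH4
Op 6: best P0=NH3 P1=NH4
Op 7: best P0=NH3 P1=NH4
Op 8: best P0=NH0 P1=NH4
Op 9: best P0=NH0 P1=NH4
Op 10: best P0=NH0 P1=NH4
Op 11: best P0=NH0 P1=NH4
Op 12: best P0=NH2 P1=NH4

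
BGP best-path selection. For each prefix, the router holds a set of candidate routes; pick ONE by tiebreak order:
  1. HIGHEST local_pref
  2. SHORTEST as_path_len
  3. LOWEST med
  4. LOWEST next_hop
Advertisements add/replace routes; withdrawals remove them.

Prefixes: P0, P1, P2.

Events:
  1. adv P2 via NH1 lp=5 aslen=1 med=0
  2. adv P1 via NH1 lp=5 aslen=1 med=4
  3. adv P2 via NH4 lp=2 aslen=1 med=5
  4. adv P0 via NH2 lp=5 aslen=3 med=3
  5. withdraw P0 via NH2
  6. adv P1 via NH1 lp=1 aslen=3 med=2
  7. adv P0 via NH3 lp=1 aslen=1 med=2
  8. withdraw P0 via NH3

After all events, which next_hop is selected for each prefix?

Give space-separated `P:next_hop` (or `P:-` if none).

Op 1: best P0=- P1=- P2=NH1
Op 2: best P0=- P1=NH1 P2=NH1
Op 3: best P0=- P1=NH1 P2=NH1
Op 4: best P0=NH2 P1=NH1 P2=NH1
Op 5: best P0=- P1=NH1 P2=NH1
Op 6: best P0=- P1=NH1 P2=NH1
Op 7: best P0=NH3 P1=NH1 P2=NH1
Op 8: best P0=- P1=NH1 P2=NH1

Answer: P0:- P1:NH1 P2:NH1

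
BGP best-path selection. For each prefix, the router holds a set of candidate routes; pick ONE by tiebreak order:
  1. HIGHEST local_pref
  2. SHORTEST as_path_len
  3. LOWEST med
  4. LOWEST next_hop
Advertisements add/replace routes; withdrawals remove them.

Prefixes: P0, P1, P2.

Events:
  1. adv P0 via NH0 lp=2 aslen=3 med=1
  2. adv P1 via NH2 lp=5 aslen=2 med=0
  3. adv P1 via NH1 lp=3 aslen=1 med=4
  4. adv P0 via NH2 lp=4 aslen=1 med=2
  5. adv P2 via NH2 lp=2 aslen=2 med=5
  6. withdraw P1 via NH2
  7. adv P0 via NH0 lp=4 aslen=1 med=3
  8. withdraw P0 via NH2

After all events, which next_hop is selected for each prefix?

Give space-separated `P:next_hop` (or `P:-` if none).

Op 1: best P0=NH0 P1=- P2=-
Op 2: best P0=NH0 P1=NH2 P2=-
Op 3: best P0=NH0 P1=NH2 P2=-
Op 4: best P0=NH2 P1=NH2 P2=-
Op 5: best P0=NH2 P1=NH2 P2=NH2
Op 6: best P0=NH2 P1=NH1 P2=NH2
Op 7: best P0=NH2 P1=NH1 P2=NH2
Op 8: best P0=NH0 P1=NH1 P2=NH2

Answer: P0:NH0 P1:NH1 P2:NH2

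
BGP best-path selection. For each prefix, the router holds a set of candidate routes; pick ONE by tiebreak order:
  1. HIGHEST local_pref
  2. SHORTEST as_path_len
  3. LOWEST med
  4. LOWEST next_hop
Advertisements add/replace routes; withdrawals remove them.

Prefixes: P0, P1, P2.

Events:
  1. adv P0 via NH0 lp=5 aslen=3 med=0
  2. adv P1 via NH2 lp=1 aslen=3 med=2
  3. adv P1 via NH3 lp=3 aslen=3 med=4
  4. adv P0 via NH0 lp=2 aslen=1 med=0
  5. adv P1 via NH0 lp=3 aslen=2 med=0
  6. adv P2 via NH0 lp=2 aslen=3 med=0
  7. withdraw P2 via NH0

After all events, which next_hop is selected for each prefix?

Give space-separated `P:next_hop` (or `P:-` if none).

Op 1: best P0=NH0 P1=- P2=-
Op 2: best P0=NH0 P1=NH2 P2=-
Op 3: best P0=NH0 P1=NH3 P2=-
Op 4: best P0=NH0 P1=NH3 P2=-
Op 5: best P0=NH0 P1=NH0 P2=-
Op 6: best P0=NH0 P1=NH0 P2=NH0
Op 7: best P0=NH0 P1=NH0 P2=-

Answer: P0:NH0 P1:NH0 P2:-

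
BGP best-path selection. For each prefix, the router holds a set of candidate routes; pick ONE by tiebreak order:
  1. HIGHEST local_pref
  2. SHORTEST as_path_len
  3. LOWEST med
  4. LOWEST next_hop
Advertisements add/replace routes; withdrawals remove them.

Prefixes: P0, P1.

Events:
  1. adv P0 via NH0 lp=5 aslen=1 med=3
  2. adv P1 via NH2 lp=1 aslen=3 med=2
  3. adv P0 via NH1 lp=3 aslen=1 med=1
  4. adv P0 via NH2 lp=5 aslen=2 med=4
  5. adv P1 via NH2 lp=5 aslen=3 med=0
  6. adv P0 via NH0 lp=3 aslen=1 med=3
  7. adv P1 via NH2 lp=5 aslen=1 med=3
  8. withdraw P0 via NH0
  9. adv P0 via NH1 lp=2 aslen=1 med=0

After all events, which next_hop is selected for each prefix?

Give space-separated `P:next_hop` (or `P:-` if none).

Op 1: best P0=NH0 P1=-
Op 2: best P0=NH0 P1=NH2
Op 3: best P0=NH0 P1=NH2
Op 4: best P0=NH0 P1=NH2
Op 5: best P0=NH0 P1=NH2
Op 6: best P0=NH2 P1=NH2
Op 7: best P0=NH2 P1=NH2
Op 8: best P0=NH2 P1=NH2
Op 9: best P0=NH2 P1=NH2

Answer: P0:NH2 P1:NH2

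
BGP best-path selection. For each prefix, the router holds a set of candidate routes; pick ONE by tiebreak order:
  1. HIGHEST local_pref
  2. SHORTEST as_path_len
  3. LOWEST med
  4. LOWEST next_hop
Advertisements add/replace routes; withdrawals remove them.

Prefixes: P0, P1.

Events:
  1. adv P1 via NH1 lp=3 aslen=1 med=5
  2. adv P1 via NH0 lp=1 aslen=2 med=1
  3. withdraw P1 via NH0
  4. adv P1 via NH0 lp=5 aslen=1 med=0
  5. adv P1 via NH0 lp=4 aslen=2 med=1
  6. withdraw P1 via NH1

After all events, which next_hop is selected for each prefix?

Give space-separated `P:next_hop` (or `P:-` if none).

Op 1: best P0=- P1=NH1
Op 2: best P0=- P1=NH1
Op 3: best P0=- P1=NH1
Op 4: best P0=- P1=NH0
Op 5: best P0=- P1=NH0
Op 6: best P0=- P1=NH0

Answer: P0:- P1:NH0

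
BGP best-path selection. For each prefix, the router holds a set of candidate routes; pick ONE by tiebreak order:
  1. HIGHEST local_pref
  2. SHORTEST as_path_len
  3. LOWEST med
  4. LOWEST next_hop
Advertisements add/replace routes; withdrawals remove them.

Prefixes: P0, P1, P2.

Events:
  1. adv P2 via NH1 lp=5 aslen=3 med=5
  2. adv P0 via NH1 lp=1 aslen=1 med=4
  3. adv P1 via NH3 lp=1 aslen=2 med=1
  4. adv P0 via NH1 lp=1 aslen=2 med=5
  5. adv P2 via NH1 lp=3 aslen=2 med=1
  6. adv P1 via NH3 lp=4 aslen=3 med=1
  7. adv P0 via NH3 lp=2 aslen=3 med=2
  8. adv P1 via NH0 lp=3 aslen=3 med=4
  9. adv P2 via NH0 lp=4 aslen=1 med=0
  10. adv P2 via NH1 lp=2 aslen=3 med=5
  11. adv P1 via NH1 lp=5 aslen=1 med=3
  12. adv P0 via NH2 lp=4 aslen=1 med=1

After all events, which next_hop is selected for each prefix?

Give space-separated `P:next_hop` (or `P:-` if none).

Op 1: best P0=- P1=- P2=NH1
Op 2: best P0=NH1 P1=- P2=NH1
Op 3: best P0=NH1 P1=NH3 P2=NH1
Op 4: best P0=NH1 P1=NH3 P2=NH1
Op 5: best P0=NH1 P1=NH3 P2=NH1
Op 6: best P0=NH1 P1=NH3 P2=NH1
Op 7: best P0=NH3 P1=NH3 P2=NH1
Op 8: best P0=NH3 P1=NH3 P2=NH1
Op 9: best P0=NH3 P1=NH3 P2=NH0
Op 10: best P0=NH3 P1=NH3 P2=NH0
Op 11: best P0=NH3 P1=NH1 P2=NH0
Op 12: best P0=NH2 P1=NH1 P2=NH0

Answer: P0:NH2 P1:NH1 P2:NH0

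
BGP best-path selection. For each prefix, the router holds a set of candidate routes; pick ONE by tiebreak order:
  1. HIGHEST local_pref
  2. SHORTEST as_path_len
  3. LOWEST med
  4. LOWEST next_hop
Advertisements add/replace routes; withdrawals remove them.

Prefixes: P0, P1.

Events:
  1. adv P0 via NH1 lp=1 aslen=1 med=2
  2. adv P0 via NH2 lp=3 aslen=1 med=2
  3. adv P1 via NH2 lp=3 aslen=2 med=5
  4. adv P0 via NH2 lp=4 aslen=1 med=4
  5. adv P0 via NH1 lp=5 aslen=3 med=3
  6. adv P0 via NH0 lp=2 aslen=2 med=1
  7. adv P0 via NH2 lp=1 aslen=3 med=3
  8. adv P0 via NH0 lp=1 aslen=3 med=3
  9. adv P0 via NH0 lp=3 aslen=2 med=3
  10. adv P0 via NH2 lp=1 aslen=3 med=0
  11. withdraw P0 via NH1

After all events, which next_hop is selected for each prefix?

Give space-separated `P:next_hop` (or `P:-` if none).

Answer: P0:NH0 P1:NH2

Derivation:
Op 1: best P0=NH1 P1=-
Op 2: best P0=NH2 P1=-
Op 3: best P0=NH2 P1=NH2
Op 4: best P0=NH2 P1=NH2
Op 5: best P0=NH1 P1=NH2
Op 6: best P0=NH1 P1=NH2
Op 7: best P0=NH1 P1=NH2
Op 8: best P0=NH1 P1=NH2
Op 9: best P0=NH1 P1=NH2
Op 10: best P0=NH1 P1=NH2
Op 11: best P0=NH0 P1=NH2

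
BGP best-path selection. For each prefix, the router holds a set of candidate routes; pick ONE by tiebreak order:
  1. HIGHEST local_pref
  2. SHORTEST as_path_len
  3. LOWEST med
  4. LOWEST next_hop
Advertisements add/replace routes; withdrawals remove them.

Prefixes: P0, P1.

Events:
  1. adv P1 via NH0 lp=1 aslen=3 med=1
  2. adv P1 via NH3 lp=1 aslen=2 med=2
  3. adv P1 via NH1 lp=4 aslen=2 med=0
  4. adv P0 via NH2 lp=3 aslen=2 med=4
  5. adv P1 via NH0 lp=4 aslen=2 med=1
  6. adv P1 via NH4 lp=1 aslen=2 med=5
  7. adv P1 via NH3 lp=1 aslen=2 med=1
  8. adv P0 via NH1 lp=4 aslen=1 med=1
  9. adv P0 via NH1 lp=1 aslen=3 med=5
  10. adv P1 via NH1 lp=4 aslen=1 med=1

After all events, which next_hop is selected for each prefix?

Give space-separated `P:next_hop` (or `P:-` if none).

Op 1: best P0=- P1=NH0
Op 2: best P0=- P1=NH3
Op 3: best P0=- P1=NH1
Op 4: best P0=NH2 P1=NH1
Op 5: best P0=NH2 P1=NH1
Op 6: best P0=NH2 P1=NH1
Op 7: best P0=NH2 P1=NH1
Op 8: best P0=NH1 P1=NH1
Op 9: best P0=NH2 P1=NH1
Op 10: best P0=NH2 P1=NH1

Answer: P0:NH2 P1:NH1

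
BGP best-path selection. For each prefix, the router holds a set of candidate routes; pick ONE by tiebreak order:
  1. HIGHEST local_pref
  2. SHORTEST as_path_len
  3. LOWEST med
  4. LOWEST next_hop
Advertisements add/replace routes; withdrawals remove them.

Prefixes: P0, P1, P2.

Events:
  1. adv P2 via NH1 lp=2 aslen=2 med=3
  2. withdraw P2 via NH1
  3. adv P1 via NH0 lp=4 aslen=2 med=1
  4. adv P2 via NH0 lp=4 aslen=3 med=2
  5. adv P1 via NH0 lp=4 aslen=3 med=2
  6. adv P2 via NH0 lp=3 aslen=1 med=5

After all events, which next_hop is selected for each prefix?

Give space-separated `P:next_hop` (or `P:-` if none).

Op 1: best P0=- P1=- P2=NH1
Op 2: best P0=- P1=- P2=-
Op 3: best P0=- P1=NH0 P2=-
Op 4: best P0=- P1=NH0 P2=NH0
Op 5: best P0=- P1=NH0 P2=NH0
Op 6: best P0=- P1=NH0 P2=NH0

Answer: P0:- P1:NH0 P2:NH0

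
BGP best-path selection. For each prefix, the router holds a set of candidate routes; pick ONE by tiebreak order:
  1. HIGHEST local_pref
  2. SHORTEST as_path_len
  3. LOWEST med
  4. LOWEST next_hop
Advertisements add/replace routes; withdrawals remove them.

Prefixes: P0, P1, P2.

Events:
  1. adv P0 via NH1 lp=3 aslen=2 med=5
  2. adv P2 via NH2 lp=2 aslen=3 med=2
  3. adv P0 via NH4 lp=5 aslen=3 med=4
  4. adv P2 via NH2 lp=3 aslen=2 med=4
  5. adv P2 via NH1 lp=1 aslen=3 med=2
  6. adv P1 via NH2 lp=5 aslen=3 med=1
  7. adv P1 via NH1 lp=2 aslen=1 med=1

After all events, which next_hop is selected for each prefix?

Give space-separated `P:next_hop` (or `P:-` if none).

Answer: P0:NH4 P1:NH2 P2:NH2

Derivation:
Op 1: best P0=NH1 P1=- P2=-
Op 2: best P0=NH1 P1=- P2=NH2
Op 3: best P0=NH4 P1=- P2=NH2
Op 4: best P0=NH4 P1=- P2=NH2
Op 5: best P0=NH4 P1=- P2=NH2
Op 6: best P0=NH4 P1=NH2 P2=NH2
Op 7: best P0=NH4 P1=NH2 P2=NH2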